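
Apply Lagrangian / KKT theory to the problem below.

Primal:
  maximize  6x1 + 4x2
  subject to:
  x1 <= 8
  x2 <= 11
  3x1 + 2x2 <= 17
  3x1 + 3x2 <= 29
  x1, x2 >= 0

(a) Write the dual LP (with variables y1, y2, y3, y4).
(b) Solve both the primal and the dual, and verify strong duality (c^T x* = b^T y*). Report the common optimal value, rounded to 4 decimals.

The standard primal-dual pair for 'max c^T x s.t. A x <= b, x >= 0' is:
  Dual:  min b^T y  s.t.  A^T y >= c,  y >= 0.

So the dual LP is:
  minimize  8y1 + 11y2 + 17y3 + 29y4
  subject to:
    y1 + 3y3 + 3y4 >= 6
    y2 + 2y3 + 3y4 >= 4
    y1, y2, y3, y4 >= 0

Solving the primal: x* = (5.6667, 0).
  primal value c^T x* = 34.
Solving the dual: y* = (0, 0, 2, 0).
  dual value b^T y* = 34.
Strong duality: c^T x* = b^T y*. Confirmed.

34


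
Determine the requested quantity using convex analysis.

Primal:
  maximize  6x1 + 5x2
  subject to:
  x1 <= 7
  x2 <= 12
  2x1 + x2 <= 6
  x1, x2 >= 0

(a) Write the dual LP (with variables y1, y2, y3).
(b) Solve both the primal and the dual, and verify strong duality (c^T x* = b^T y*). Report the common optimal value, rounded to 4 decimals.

The standard primal-dual pair for 'max c^T x s.t. A x <= b, x >= 0' is:
  Dual:  min b^T y  s.t.  A^T y >= c,  y >= 0.

So the dual LP is:
  minimize  7y1 + 12y2 + 6y3
  subject to:
    y1 + 2y3 >= 6
    y2 + y3 >= 5
    y1, y2, y3 >= 0

Solving the primal: x* = (0, 6).
  primal value c^T x* = 30.
Solving the dual: y* = (0, 0, 5).
  dual value b^T y* = 30.
Strong duality: c^T x* = b^T y*. Confirmed.

30


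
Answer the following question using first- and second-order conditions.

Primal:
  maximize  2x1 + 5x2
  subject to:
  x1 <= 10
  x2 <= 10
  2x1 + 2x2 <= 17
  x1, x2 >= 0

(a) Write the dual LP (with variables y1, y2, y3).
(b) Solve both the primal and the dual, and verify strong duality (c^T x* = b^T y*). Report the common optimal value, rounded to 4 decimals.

The standard primal-dual pair for 'max c^T x s.t. A x <= b, x >= 0' is:
  Dual:  min b^T y  s.t.  A^T y >= c,  y >= 0.

So the dual LP is:
  minimize  10y1 + 10y2 + 17y3
  subject to:
    y1 + 2y3 >= 2
    y2 + 2y3 >= 5
    y1, y2, y3 >= 0

Solving the primal: x* = (0, 8.5).
  primal value c^T x* = 42.5.
Solving the dual: y* = (0, 0, 2.5).
  dual value b^T y* = 42.5.
Strong duality: c^T x* = b^T y*. Confirmed.

42.5


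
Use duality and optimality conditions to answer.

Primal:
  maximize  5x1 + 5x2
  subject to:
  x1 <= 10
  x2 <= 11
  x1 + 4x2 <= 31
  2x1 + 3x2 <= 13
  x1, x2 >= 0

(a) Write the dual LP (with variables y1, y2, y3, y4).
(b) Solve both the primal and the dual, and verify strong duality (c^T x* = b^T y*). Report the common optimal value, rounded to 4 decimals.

The standard primal-dual pair for 'max c^T x s.t. A x <= b, x >= 0' is:
  Dual:  min b^T y  s.t.  A^T y >= c,  y >= 0.

So the dual LP is:
  minimize  10y1 + 11y2 + 31y3 + 13y4
  subject to:
    y1 + y3 + 2y4 >= 5
    y2 + 4y3 + 3y4 >= 5
    y1, y2, y3, y4 >= 0

Solving the primal: x* = (6.5, 0).
  primal value c^T x* = 32.5.
Solving the dual: y* = (0, 0, 0, 2.5).
  dual value b^T y* = 32.5.
Strong duality: c^T x* = b^T y*. Confirmed.

32.5


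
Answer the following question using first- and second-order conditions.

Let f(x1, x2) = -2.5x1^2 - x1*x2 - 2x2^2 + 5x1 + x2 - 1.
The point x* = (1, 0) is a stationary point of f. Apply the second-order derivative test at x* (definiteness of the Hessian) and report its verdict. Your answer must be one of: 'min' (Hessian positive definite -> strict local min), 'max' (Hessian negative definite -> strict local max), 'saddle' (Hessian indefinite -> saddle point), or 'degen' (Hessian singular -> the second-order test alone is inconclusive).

Compute the Hessian H = grad^2 f:
  H = [[-5, -1], [-1, -4]]
Verify stationarity: grad f(x*) = H x* + g = (0, 0).
Eigenvalues of H: -5.618, -3.382.
Both eigenvalues < 0, so H is negative definite -> x* is a strict local max.

max


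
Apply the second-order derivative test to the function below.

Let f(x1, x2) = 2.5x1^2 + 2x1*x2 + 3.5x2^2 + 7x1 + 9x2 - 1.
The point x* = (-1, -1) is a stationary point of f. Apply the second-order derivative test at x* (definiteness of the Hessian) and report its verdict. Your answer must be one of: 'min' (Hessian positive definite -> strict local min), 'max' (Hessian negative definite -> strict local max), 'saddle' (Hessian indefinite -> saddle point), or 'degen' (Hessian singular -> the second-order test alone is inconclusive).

Compute the Hessian H = grad^2 f:
  H = [[5, 2], [2, 7]]
Verify stationarity: grad f(x*) = H x* + g = (0, 0).
Eigenvalues of H: 3.7639, 8.2361.
Both eigenvalues > 0, so H is positive definite -> x* is a strict local min.

min


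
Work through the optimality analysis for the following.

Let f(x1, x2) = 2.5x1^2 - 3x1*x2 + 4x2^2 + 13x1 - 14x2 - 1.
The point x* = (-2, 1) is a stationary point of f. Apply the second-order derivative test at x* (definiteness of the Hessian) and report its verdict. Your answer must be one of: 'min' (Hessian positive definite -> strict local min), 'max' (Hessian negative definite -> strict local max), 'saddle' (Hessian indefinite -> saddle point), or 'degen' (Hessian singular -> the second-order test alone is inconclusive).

Compute the Hessian H = grad^2 f:
  H = [[5, -3], [-3, 8]]
Verify stationarity: grad f(x*) = H x* + g = (0, 0).
Eigenvalues of H: 3.1459, 9.8541.
Both eigenvalues > 0, so H is positive definite -> x* is a strict local min.

min


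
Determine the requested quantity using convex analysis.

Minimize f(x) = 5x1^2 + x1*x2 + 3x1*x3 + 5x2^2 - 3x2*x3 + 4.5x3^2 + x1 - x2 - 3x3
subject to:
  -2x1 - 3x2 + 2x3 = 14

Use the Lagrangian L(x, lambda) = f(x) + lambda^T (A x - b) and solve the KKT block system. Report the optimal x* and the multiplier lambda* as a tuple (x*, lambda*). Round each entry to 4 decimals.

Form the Lagrangian:
  L(x, lambda) = (1/2) x^T Q x + c^T x + lambda^T (A x - b)
Stationarity (grad_x L = 0): Q x + c + A^T lambda = 0.
Primal feasibility: A x = b.

This gives the KKT block system:
  [ Q   A^T ] [ x     ]   [-c ]
  [ A    0  ] [ lambda ] = [ b ]

Solving the linear system:
  x*      = (-2.3778, -1.4096, 2.5077)
  lambda* = (-8.3324)
  f(x*)   = 54.0813

x* = (-2.3778, -1.4096, 2.5077), lambda* = (-8.3324)


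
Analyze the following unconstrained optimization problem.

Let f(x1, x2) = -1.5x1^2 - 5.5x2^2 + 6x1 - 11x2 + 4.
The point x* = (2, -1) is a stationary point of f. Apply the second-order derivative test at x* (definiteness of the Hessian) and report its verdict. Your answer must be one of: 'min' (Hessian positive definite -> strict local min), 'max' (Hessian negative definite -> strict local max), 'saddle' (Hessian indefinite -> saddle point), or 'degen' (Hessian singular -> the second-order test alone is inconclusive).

Compute the Hessian H = grad^2 f:
  H = [[-3, 0], [0, -11]]
Verify stationarity: grad f(x*) = H x* + g = (0, 0).
Eigenvalues of H: -11, -3.
Both eigenvalues < 0, so H is negative definite -> x* is a strict local max.

max


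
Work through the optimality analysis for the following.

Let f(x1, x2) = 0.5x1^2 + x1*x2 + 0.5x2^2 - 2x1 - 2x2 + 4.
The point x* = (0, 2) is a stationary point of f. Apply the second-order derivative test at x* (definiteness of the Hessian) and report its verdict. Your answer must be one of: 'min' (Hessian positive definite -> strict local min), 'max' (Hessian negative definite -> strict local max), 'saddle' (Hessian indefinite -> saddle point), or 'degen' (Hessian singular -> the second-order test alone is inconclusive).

Compute the Hessian H = grad^2 f:
  H = [[1, 1], [1, 1]]
Verify stationarity: grad f(x*) = H x* + g = (0, 0).
Eigenvalues of H: 0, 2.
H has a zero eigenvalue (singular; positive semidefinite but not definite), so H is neither positive definite, negative definite, nor indefinite. The second-order test alone is inconclusive -> degen.
(Indeed, f is constant along the null direction of H through x*, so x* is not a strict local extremum.)

degen


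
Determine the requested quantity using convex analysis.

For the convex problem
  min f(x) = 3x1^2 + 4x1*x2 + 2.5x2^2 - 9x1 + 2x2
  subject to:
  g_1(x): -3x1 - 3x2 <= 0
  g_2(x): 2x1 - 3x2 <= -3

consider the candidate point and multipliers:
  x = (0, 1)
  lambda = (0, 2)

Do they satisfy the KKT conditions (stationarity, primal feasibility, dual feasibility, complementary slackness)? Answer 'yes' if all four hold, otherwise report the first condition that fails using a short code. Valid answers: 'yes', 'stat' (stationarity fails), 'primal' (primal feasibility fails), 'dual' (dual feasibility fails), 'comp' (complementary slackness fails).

Gradient of f: grad f(x) = Q x + c = (-5, 7)
Constraint values g_i(x) = a_i^T x - b_i:
  g_1((0, 1)) = -3
  g_2((0, 1)) = 0
Stationarity residual: grad f(x) + sum_i lambda_i a_i = (-1, 1)
  -> stationarity FAILS
Primal feasibility (all g_i <= 0): OK
Dual feasibility (all lambda_i >= 0): OK
Complementary slackness (lambda_i * g_i(x) = 0 for all i): OK

Verdict: the first failing condition is stationarity -> stat.

stat


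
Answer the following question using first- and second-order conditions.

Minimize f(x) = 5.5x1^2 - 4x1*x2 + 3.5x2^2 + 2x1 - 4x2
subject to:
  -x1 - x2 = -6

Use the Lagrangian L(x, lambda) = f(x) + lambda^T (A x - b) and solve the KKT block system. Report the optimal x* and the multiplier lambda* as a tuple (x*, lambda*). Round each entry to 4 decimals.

Form the Lagrangian:
  L(x, lambda) = (1/2) x^T Q x + c^T x + lambda^T (A x - b)
Stationarity (grad_x L = 0): Q x + c + A^T lambda = 0.
Primal feasibility: A x = b.

This gives the KKT block system:
  [ Q   A^T ] [ x     ]   [-c ]
  [ A    0  ] [ lambda ] = [ b ]

Solving the linear system:
  x*      = (2.3077, 3.6923)
  lambda* = (12.6154)
  f(x*)   = 32.7692

x* = (2.3077, 3.6923), lambda* = (12.6154)


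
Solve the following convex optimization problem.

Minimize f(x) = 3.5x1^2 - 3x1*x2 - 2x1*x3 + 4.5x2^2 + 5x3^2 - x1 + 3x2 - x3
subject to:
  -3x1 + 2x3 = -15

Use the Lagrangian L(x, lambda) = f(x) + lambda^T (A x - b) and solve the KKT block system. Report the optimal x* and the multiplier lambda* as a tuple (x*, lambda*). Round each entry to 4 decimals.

Form the Lagrangian:
  L(x, lambda) = (1/2) x^T Q x + c^T x + lambda^T (A x - b)
Stationarity (grad_x L = 0): Q x + c + A^T lambda = 0.
Primal feasibility: A x = b.

This gives the KKT block system:
  [ Q   A^T ] [ x     ]   [-c ]
  [ A    0  ] [ lambda ] = [ b ]

Solving the linear system:
  x*      = (4.4, 1.1333, -0.9)
  lambda* = (9.4)
  f(x*)   = 70.45

x* = (4.4, 1.1333, -0.9), lambda* = (9.4)


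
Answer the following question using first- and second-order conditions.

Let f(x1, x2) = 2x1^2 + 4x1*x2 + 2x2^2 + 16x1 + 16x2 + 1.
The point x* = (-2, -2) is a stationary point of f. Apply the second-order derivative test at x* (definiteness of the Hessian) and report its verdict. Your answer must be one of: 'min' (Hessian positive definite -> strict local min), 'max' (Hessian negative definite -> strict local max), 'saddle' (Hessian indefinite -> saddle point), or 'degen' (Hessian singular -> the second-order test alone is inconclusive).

Compute the Hessian H = grad^2 f:
  H = [[4, 4], [4, 4]]
Verify stationarity: grad f(x*) = H x* + g = (0, 0).
Eigenvalues of H: 0, 8.
H has a zero eigenvalue (singular; positive semidefinite but not definite), so H is neither positive definite, negative definite, nor indefinite. The second-order test alone is inconclusive -> degen.
(Indeed, f is constant along the null direction of H through x*, so x* is not a strict local extremum.)

degen


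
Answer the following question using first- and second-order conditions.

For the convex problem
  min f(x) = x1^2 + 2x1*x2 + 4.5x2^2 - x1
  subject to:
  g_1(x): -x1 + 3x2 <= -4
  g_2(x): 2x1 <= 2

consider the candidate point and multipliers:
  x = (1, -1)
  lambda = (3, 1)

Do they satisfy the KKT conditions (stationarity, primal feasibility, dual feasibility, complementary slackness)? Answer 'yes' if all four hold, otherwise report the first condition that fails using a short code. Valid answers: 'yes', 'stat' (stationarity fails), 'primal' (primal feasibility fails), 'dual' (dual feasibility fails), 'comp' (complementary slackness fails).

Gradient of f: grad f(x) = Q x + c = (-1, -7)
Constraint values g_i(x) = a_i^T x - b_i:
  g_1((1, -1)) = 0
  g_2((1, -1)) = 0
Stationarity residual: grad f(x) + sum_i lambda_i a_i = (-2, 2)
  -> stationarity FAILS
Primal feasibility (all g_i <= 0): OK
Dual feasibility (all lambda_i >= 0): OK
Complementary slackness (lambda_i * g_i(x) = 0 for all i): OK

Verdict: the first failing condition is stationarity -> stat.

stat


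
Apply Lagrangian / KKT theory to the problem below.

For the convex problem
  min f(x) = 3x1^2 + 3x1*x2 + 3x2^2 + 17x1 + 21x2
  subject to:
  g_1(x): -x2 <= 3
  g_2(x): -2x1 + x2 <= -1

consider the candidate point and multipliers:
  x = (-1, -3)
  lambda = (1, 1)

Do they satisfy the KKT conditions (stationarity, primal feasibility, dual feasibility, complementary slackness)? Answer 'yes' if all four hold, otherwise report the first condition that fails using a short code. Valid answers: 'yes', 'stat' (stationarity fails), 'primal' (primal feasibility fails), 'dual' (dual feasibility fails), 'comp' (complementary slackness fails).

Gradient of f: grad f(x) = Q x + c = (2, 0)
Constraint values g_i(x) = a_i^T x - b_i:
  g_1((-1, -3)) = 0
  g_2((-1, -3)) = 0
Stationarity residual: grad f(x) + sum_i lambda_i a_i = (0, 0)
  -> stationarity OK
Primal feasibility (all g_i <= 0): OK
Dual feasibility (all lambda_i >= 0): OK
Complementary slackness (lambda_i * g_i(x) = 0 for all i): OK

Verdict: yes, KKT holds.

yes


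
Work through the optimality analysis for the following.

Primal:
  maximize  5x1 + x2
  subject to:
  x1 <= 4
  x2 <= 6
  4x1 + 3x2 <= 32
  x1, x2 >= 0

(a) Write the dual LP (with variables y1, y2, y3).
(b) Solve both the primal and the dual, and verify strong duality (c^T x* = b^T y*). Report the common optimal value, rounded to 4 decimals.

The standard primal-dual pair for 'max c^T x s.t. A x <= b, x >= 0' is:
  Dual:  min b^T y  s.t.  A^T y >= c,  y >= 0.

So the dual LP is:
  minimize  4y1 + 6y2 + 32y3
  subject to:
    y1 + 4y3 >= 5
    y2 + 3y3 >= 1
    y1, y2, y3 >= 0

Solving the primal: x* = (4, 5.3333).
  primal value c^T x* = 25.3333.
Solving the dual: y* = (3.6667, 0, 0.3333).
  dual value b^T y* = 25.3333.
Strong duality: c^T x* = b^T y*. Confirmed.

25.3333


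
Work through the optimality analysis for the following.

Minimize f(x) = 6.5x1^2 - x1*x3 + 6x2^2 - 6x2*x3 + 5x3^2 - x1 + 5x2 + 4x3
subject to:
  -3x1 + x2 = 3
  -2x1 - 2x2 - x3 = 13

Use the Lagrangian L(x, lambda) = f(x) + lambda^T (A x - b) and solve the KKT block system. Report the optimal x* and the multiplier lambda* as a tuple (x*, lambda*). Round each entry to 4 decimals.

Form the Lagrangian:
  L(x, lambda) = (1/2) x^T Q x + c^T x + lambda^T (A x - b)
Stationarity (grad_x L = 0): Q x + c + A^T lambda = 0.
Primal feasibility: A x = b.

This gives the KKT block system:
  [ Q   A^T ] [ x     ]   [-c ]
  [ A    0  ] [ lambda ] = [ b ]

Solving the linear system:
  x*      = (-1.9859, -2.9577, -3.1127)
  lambda* = (-2.9718, -7.3944)
  f(x*)   = 39.8944

x* = (-1.9859, -2.9577, -3.1127), lambda* = (-2.9718, -7.3944)


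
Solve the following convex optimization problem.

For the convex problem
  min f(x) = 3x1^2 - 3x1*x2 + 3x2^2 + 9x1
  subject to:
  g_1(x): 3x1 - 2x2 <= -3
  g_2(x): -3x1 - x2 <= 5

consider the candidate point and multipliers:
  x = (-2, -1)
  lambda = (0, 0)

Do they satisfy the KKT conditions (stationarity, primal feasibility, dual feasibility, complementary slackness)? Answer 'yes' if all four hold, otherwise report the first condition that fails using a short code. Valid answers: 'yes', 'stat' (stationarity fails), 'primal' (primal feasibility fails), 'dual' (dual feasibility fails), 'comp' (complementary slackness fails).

Gradient of f: grad f(x) = Q x + c = (0, 0)
Constraint values g_i(x) = a_i^T x - b_i:
  g_1((-2, -1)) = -1
  g_2((-2, -1)) = 2
Stationarity residual: grad f(x) + sum_i lambda_i a_i = (0, 0)
  -> stationarity OK
Primal feasibility (all g_i <= 0): FAILS
Dual feasibility (all lambda_i >= 0): OK
Complementary slackness (lambda_i * g_i(x) = 0 for all i): OK

Verdict: the first failing condition is primal_feasibility -> primal.

primal


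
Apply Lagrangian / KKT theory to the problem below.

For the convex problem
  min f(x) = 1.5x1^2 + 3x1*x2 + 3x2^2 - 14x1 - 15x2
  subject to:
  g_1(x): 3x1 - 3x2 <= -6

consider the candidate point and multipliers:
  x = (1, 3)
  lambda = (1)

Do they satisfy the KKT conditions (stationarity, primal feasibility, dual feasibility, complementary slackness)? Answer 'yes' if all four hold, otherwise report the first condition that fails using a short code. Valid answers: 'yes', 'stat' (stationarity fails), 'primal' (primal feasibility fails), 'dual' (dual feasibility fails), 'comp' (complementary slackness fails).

Gradient of f: grad f(x) = Q x + c = (-2, 6)
Constraint values g_i(x) = a_i^T x - b_i:
  g_1((1, 3)) = 0
Stationarity residual: grad f(x) + sum_i lambda_i a_i = (1, 3)
  -> stationarity FAILS
Primal feasibility (all g_i <= 0): OK
Dual feasibility (all lambda_i >= 0): OK
Complementary slackness (lambda_i * g_i(x) = 0 for all i): OK

Verdict: the first failing condition is stationarity -> stat.

stat


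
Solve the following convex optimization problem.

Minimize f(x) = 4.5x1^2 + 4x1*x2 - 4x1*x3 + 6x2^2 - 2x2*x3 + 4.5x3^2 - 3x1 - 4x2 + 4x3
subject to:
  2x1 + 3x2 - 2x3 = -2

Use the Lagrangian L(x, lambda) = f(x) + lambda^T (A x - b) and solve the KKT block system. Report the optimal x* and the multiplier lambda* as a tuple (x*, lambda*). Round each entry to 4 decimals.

Form the Lagrangian:
  L(x, lambda) = (1/2) x^T Q x + c^T x + lambda^T (A x - b)
Stationarity (grad_x L = 0): Q x + c + A^T lambda = 0.
Primal feasibility: A x = b.

This gives the KKT block system:
  [ Q   A^T ] [ x     ]   [-c ]
  [ A    0  ] [ lambda ] = [ b ]

Solving the linear system:
  x*      = (-0.1698, -0.4528, 0.1509)
  lambda* = (3.4717)
  f(x*)   = 4.934

x* = (-0.1698, -0.4528, 0.1509), lambda* = (3.4717)


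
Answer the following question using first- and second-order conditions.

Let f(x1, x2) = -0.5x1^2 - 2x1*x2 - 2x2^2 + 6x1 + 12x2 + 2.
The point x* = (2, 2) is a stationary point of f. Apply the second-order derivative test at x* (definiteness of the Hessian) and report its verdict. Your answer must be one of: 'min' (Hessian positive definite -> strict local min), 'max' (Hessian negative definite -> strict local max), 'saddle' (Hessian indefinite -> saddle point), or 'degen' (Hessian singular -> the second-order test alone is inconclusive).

Compute the Hessian H = grad^2 f:
  H = [[-1, -2], [-2, -4]]
Verify stationarity: grad f(x*) = H x* + g = (0, 0).
Eigenvalues of H: -5, 0.
H has a zero eigenvalue (singular; negative semidefinite but not definite), so H is neither positive definite, negative definite, nor indefinite. The second-order test alone is inconclusive -> degen.
(Indeed, f is constant along the null direction of H through x*, so x* is not a strict local extremum.)

degen


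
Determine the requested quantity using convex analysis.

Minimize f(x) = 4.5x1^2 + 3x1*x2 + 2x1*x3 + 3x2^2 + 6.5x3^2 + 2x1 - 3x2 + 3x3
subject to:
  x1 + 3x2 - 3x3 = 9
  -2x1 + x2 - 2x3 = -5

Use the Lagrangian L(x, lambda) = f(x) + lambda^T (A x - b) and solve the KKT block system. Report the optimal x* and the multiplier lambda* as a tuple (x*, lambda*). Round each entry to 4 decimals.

Form the Lagrangian:
  L(x, lambda) = (1/2) x^T Q x + c^T x + lambda^T (A x - b)
Stationarity (grad_x L = 0): Q x + c + A^T lambda = 0.
Primal feasibility: A x = b.

This gives the KKT block system:
  [ Q   A^T ] [ x     ]   [-c ]
  [ A    0  ] [ lambda ] = [ b ]

Solving the linear system:
  x*      = (3.7757, 0.9314, -0.8101)
  lambda* = (-9.2838, 13.9359)
  f(x*)   = 77.7803

x* = (3.7757, 0.9314, -0.8101), lambda* = (-9.2838, 13.9359)


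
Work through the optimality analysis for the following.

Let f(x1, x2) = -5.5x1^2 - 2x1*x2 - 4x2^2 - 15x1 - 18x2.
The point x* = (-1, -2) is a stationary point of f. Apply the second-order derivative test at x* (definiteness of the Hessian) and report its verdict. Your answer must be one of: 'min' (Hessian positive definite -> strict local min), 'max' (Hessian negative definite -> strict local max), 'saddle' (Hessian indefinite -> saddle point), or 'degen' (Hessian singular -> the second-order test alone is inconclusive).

Compute the Hessian H = grad^2 f:
  H = [[-11, -2], [-2, -8]]
Verify stationarity: grad f(x*) = H x* + g = (0, 0).
Eigenvalues of H: -12, -7.
Both eigenvalues < 0, so H is negative definite -> x* is a strict local max.

max


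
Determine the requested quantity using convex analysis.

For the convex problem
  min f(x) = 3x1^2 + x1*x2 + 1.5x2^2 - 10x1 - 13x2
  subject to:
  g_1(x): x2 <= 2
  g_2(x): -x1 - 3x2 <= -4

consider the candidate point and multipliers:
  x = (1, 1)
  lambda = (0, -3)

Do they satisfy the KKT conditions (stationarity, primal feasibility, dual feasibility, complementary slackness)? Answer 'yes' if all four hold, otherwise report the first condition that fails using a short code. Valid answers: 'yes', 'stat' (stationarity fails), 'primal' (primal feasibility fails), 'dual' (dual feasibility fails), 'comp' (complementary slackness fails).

Gradient of f: grad f(x) = Q x + c = (-3, -9)
Constraint values g_i(x) = a_i^T x - b_i:
  g_1((1, 1)) = -1
  g_2((1, 1)) = 0
Stationarity residual: grad f(x) + sum_i lambda_i a_i = (0, 0)
  -> stationarity OK
Primal feasibility (all g_i <= 0): OK
Dual feasibility (all lambda_i >= 0): FAILS
Complementary slackness (lambda_i * g_i(x) = 0 for all i): OK

Verdict: the first failing condition is dual_feasibility -> dual.

dual


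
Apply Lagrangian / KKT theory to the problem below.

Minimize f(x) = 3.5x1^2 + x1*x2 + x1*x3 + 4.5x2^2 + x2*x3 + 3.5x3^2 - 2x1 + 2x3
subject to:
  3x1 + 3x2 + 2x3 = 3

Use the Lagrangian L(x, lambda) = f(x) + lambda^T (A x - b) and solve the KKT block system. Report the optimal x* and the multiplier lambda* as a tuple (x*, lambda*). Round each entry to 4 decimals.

Form the Lagrangian:
  L(x, lambda) = (1/2) x^T Q x + c^T x + lambda^T (A x - b)
Stationarity (grad_x L = 0): Q x + c + A^T lambda = 0.
Primal feasibility: A x = b.

This gives the KKT block system:
  [ Q   A^T ] [ x     ]   [-c ]
  [ A    0  ] [ lambda ] = [ b ]

Solving the linear system:
  x*      = (0.7547, 0.316, -0.106)
  lambda* = (-1.1642)
  f(x*)   = 0.8857

x* = (0.7547, 0.316, -0.106), lambda* = (-1.1642)


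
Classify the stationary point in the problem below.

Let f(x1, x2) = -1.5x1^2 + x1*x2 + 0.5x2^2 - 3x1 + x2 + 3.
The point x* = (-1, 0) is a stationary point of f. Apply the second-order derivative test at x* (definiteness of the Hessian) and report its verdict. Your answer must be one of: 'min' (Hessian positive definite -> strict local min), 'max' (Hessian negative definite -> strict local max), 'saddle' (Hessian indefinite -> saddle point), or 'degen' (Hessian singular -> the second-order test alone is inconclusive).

Compute the Hessian H = grad^2 f:
  H = [[-3, 1], [1, 1]]
Verify stationarity: grad f(x*) = H x* + g = (0, 0).
Eigenvalues of H: -3.2361, 1.2361.
Eigenvalues have mixed signs, so H is indefinite -> x* is a saddle point.

saddle


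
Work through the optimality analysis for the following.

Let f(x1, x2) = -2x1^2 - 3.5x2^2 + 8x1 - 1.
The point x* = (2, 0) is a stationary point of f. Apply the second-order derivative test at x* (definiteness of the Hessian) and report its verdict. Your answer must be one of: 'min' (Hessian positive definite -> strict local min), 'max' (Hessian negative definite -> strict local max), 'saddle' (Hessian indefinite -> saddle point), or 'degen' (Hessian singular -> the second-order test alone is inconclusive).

Compute the Hessian H = grad^2 f:
  H = [[-4, 0], [0, -7]]
Verify stationarity: grad f(x*) = H x* + g = (0, 0).
Eigenvalues of H: -7, -4.
Both eigenvalues < 0, so H is negative definite -> x* is a strict local max.

max


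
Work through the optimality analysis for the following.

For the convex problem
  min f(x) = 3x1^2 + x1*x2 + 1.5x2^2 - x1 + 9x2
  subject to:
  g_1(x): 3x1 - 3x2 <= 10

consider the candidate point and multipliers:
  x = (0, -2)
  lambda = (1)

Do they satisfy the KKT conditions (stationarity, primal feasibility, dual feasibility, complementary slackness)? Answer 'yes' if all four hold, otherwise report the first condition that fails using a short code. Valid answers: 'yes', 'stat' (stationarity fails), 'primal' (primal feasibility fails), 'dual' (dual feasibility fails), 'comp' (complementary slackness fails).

Gradient of f: grad f(x) = Q x + c = (-3, 3)
Constraint values g_i(x) = a_i^T x - b_i:
  g_1((0, -2)) = -4
Stationarity residual: grad f(x) + sum_i lambda_i a_i = (0, 0)
  -> stationarity OK
Primal feasibility (all g_i <= 0): OK
Dual feasibility (all lambda_i >= 0): OK
Complementary slackness (lambda_i * g_i(x) = 0 for all i): FAILS

Verdict: the first failing condition is complementary_slackness -> comp.

comp


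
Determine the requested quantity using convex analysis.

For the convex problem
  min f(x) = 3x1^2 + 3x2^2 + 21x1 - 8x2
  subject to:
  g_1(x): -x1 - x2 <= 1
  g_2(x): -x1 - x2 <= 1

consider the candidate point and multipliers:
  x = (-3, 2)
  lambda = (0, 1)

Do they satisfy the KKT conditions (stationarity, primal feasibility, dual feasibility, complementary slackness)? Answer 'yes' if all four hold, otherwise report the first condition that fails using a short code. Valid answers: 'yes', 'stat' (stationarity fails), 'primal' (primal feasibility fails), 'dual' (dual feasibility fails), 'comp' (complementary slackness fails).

Gradient of f: grad f(x) = Q x + c = (3, 4)
Constraint values g_i(x) = a_i^T x - b_i:
  g_1((-3, 2)) = 0
  g_2((-3, 2)) = 0
Stationarity residual: grad f(x) + sum_i lambda_i a_i = (2, 3)
  -> stationarity FAILS
Primal feasibility (all g_i <= 0): OK
Dual feasibility (all lambda_i >= 0): OK
Complementary slackness (lambda_i * g_i(x) = 0 for all i): OK

Verdict: the first failing condition is stationarity -> stat.

stat


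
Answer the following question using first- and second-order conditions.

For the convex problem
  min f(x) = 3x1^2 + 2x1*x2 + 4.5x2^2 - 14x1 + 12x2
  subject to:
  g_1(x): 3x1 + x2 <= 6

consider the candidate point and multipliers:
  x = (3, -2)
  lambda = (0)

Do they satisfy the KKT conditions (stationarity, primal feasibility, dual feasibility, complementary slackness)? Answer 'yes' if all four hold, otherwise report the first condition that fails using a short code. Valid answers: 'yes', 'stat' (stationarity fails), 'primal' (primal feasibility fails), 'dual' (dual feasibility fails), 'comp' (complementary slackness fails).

Gradient of f: grad f(x) = Q x + c = (0, 0)
Constraint values g_i(x) = a_i^T x - b_i:
  g_1((3, -2)) = 1
Stationarity residual: grad f(x) + sum_i lambda_i a_i = (0, 0)
  -> stationarity OK
Primal feasibility (all g_i <= 0): FAILS
Dual feasibility (all lambda_i >= 0): OK
Complementary slackness (lambda_i * g_i(x) = 0 for all i): OK

Verdict: the first failing condition is primal_feasibility -> primal.

primal


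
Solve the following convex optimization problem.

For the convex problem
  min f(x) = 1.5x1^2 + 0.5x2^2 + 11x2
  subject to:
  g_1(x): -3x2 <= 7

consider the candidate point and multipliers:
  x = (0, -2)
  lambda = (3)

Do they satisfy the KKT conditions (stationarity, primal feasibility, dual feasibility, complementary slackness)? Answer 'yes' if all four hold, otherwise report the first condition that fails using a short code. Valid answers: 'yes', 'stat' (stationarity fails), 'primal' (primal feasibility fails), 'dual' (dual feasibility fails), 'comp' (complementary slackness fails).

Gradient of f: grad f(x) = Q x + c = (0, 9)
Constraint values g_i(x) = a_i^T x - b_i:
  g_1((0, -2)) = -1
Stationarity residual: grad f(x) + sum_i lambda_i a_i = (0, 0)
  -> stationarity OK
Primal feasibility (all g_i <= 0): OK
Dual feasibility (all lambda_i >= 0): OK
Complementary slackness (lambda_i * g_i(x) = 0 for all i): FAILS

Verdict: the first failing condition is complementary_slackness -> comp.

comp


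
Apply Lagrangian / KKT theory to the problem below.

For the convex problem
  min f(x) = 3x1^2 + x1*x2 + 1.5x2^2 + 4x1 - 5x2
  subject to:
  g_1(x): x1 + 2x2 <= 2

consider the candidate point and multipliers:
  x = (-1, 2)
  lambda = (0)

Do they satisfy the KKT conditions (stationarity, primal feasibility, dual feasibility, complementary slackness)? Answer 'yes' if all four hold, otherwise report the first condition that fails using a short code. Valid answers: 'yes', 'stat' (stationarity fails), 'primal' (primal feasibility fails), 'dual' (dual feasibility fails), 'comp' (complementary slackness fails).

Gradient of f: grad f(x) = Q x + c = (0, 0)
Constraint values g_i(x) = a_i^T x - b_i:
  g_1((-1, 2)) = 1
Stationarity residual: grad f(x) + sum_i lambda_i a_i = (0, 0)
  -> stationarity OK
Primal feasibility (all g_i <= 0): FAILS
Dual feasibility (all lambda_i >= 0): OK
Complementary slackness (lambda_i * g_i(x) = 0 for all i): OK

Verdict: the first failing condition is primal_feasibility -> primal.

primal


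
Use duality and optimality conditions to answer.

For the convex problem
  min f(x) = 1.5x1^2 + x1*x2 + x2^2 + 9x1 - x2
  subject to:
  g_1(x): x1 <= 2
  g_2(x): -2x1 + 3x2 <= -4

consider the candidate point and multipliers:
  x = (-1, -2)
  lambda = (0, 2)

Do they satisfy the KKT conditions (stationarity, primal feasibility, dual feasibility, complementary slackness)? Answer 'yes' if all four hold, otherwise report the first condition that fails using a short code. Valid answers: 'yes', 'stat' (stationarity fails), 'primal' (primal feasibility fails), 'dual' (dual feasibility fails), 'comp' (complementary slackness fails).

Gradient of f: grad f(x) = Q x + c = (4, -6)
Constraint values g_i(x) = a_i^T x - b_i:
  g_1((-1, -2)) = -3
  g_2((-1, -2)) = 0
Stationarity residual: grad f(x) + sum_i lambda_i a_i = (0, 0)
  -> stationarity OK
Primal feasibility (all g_i <= 0): OK
Dual feasibility (all lambda_i >= 0): OK
Complementary slackness (lambda_i * g_i(x) = 0 for all i): OK

Verdict: yes, KKT holds.

yes


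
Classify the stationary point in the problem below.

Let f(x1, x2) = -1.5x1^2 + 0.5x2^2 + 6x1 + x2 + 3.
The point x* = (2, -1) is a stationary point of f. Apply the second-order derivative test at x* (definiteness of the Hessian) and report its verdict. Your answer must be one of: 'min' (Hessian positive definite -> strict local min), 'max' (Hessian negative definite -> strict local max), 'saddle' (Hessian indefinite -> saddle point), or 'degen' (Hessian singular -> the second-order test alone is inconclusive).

Compute the Hessian H = grad^2 f:
  H = [[-3, 0], [0, 1]]
Verify stationarity: grad f(x*) = H x* + g = (0, 0).
Eigenvalues of H: -3, 1.
Eigenvalues have mixed signs, so H is indefinite -> x* is a saddle point.

saddle


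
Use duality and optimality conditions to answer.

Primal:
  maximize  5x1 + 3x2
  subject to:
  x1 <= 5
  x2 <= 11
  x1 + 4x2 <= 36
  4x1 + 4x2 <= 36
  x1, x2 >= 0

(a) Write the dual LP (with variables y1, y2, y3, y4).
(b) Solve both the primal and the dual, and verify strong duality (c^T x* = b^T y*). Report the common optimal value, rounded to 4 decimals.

The standard primal-dual pair for 'max c^T x s.t. A x <= b, x >= 0' is:
  Dual:  min b^T y  s.t.  A^T y >= c,  y >= 0.

So the dual LP is:
  minimize  5y1 + 11y2 + 36y3 + 36y4
  subject to:
    y1 + y3 + 4y4 >= 5
    y2 + 4y3 + 4y4 >= 3
    y1, y2, y3, y4 >= 0

Solving the primal: x* = (5, 4).
  primal value c^T x* = 37.
Solving the dual: y* = (2, 0, 0, 0.75).
  dual value b^T y* = 37.
Strong duality: c^T x* = b^T y*. Confirmed.

37


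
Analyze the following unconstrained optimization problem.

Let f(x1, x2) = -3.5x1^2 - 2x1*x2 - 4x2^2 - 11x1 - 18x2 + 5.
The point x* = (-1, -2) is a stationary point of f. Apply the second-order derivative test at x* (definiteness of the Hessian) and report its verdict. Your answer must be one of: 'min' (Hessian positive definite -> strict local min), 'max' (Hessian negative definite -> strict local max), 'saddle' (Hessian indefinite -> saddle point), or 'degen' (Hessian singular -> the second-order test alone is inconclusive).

Compute the Hessian H = grad^2 f:
  H = [[-7, -2], [-2, -8]]
Verify stationarity: grad f(x*) = H x* + g = (0, 0).
Eigenvalues of H: -9.5616, -5.4384.
Both eigenvalues < 0, so H is negative definite -> x* is a strict local max.

max


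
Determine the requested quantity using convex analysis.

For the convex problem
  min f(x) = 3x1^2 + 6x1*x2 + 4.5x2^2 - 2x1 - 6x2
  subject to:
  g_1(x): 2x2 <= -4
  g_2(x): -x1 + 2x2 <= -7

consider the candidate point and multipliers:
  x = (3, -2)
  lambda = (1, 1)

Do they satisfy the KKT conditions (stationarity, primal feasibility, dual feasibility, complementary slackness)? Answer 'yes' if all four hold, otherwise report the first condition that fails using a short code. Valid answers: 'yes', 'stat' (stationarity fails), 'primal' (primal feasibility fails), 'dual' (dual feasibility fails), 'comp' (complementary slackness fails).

Gradient of f: grad f(x) = Q x + c = (4, -6)
Constraint values g_i(x) = a_i^T x - b_i:
  g_1((3, -2)) = 0
  g_2((3, -2)) = 0
Stationarity residual: grad f(x) + sum_i lambda_i a_i = (3, -2)
  -> stationarity FAILS
Primal feasibility (all g_i <= 0): OK
Dual feasibility (all lambda_i >= 0): OK
Complementary slackness (lambda_i * g_i(x) = 0 for all i): OK

Verdict: the first failing condition is stationarity -> stat.

stat


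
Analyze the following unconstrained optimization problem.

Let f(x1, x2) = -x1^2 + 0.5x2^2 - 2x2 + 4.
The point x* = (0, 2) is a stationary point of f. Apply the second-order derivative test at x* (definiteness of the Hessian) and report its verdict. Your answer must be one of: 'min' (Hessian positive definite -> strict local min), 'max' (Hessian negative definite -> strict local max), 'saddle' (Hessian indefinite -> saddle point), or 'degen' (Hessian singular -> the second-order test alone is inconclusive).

Compute the Hessian H = grad^2 f:
  H = [[-2, 0], [0, 1]]
Verify stationarity: grad f(x*) = H x* + g = (0, 0).
Eigenvalues of H: -2, 1.
Eigenvalues have mixed signs, so H is indefinite -> x* is a saddle point.

saddle


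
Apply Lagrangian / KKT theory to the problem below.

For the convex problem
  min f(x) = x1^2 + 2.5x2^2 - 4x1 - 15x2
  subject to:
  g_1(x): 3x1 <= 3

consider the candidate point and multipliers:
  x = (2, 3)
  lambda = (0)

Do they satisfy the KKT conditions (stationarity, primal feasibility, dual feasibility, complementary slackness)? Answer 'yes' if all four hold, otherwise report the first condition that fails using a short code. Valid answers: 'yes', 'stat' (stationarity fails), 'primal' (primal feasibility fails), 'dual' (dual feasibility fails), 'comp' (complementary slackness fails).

Gradient of f: grad f(x) = Q x + c = (0, 0)
Constraint values g_i(x) = a_i^T x - b_i:
  g_1((2, 3)) = 3
Stationarity residual: grad f(x) + sum_i lambda_i a_i = (0, 0)
  -> stationarity OK
Primal feasibility (all g_i <= 0): FAILS
Dual feasibility (all lambda_i >= 0): OK
Complementary slackness (lambda_i * g_i(x) = 0 for all i): OK

Verdict: the first failing condition is primal_feasibility -> primal.

primal


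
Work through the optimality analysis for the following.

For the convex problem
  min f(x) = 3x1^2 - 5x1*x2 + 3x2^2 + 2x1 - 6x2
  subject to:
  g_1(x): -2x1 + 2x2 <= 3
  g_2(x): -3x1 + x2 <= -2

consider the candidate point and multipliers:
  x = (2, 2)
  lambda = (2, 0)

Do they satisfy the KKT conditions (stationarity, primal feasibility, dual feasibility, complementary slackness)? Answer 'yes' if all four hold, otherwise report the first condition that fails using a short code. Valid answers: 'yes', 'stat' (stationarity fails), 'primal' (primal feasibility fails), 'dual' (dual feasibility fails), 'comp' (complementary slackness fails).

Gradient of f: grad f(x) = Q x + c = (4, -4)
Constraint values g_i(x) = a_i^T x - b_i:
  g_1((2, 2)) = -3
  g_2((2, 2)) = -2
Stationarity residual: grad f(x) + sum_i lambda_i a_i = (0, 0)
  -> stationarity OK
Primal feasibility (all g_i <= 0): OK
Dual feasibility (all lambda_i >= 0): OK
Complementary slackness (lambda_i * g_i(x) = 0 for all i): FAILS

Verdict: the first failing condition is complementary_slackness -> comp.

comp


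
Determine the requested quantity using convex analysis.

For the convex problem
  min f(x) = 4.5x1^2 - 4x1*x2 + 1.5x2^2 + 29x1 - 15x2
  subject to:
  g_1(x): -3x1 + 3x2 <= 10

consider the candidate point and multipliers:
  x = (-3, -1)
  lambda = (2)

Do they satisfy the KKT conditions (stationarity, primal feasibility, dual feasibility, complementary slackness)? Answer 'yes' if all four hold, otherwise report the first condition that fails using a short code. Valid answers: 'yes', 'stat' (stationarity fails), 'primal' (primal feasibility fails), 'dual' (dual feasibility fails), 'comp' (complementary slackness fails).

Gradient of f: grad f(x) = Q x + c = (6, -6)
Constraint values g_i(x) = a_i^T x - b_i:
  g_1((-3, -1)) = -4
Stationarity residual: grad f(x) + sum_i lambda_i a_i = (0, 0)
  -> stationarity OK
Primal feasibility (all g_i <= 0): OK
Dual feasibility (all lambda_i >= 0): OK
Complementary slackness (lambda_i * g_i(x) = 0 for all i): FAILS

Verdict: the first failing condition is complementary_slackness -> comp.

comp


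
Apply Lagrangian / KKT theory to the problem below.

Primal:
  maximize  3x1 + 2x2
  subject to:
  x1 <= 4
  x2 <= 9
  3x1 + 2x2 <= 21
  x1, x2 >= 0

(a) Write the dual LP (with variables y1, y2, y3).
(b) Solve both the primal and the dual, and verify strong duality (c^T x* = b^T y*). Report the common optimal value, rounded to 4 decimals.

The standard primal-dual pair for 'max c^T x s.t. A x <= b, x >= 0' is:
  Dual:  min b^T y  s.t.  A^T y >= c,  y >= 0.

So the dual LP is:
  minimize  4y1 + 9y2 + 21y3
  subject to:
    y1 + 3y3 >= 3
    y2 + 2y3 >= 2
    y1, y2, y3 >= 0

Solving the primal: x* = (1, 9).
  primal value c^T x* = 21.
Solving the dual: y* = (0, 0, 1).
  dual value b^T y* = 21.
Strong duality: c^T x* = b^T y*. Confirmed.

21


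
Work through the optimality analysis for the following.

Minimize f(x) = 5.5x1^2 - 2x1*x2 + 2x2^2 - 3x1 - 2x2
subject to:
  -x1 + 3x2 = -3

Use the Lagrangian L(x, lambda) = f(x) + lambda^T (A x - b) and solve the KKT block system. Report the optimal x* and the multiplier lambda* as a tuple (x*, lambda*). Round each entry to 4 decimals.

Form the Lagrangian:
  L(x, lambda) = (1/2) x^T Q x + c^T x + lambda^T (A x - b)
Stationarity (grad_x L = 0): Q x + c + A^T lambda = 0.
Primal feasibility: A x = b.

This gives the KKT block system:
  [ Q   A^T ] [ x     ]   [-c ]
  [ A    0  ] [ lambda ] = [ b ]

Solving the linear system:
  x*      = (0.2967, -0.9011)
  lambda* = (2.0659)
  f(x*)   = 3.5549

x* = (0.2967, -0.9011), lambda* = (2.0659)


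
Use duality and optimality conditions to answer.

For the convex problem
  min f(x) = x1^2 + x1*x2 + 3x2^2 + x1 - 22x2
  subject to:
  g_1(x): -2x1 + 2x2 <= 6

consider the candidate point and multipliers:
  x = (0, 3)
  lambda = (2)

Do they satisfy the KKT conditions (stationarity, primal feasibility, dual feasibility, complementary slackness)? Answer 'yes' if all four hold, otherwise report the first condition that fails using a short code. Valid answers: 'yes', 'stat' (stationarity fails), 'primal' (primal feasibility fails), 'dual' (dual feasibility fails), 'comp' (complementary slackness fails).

Gradient of f: grad f(x) = Q x + c = (4, -4)
Constraint values g_i(x) = a_i^T x - b_i:
  g_1((0, 3)) = 0
Stationarity residual: grad f(x) + sum_i lambda_i a_i = (0, 0)
  -> stationarity OK
Primal feasibility (all g_i <= 0): OK
Dual feasibility (all lambda_i >= 0): OK
Complementary slackness (lambda_i * g_i(x) = 0 for all i): OK

Verdict: yes, KKT holds.

yes


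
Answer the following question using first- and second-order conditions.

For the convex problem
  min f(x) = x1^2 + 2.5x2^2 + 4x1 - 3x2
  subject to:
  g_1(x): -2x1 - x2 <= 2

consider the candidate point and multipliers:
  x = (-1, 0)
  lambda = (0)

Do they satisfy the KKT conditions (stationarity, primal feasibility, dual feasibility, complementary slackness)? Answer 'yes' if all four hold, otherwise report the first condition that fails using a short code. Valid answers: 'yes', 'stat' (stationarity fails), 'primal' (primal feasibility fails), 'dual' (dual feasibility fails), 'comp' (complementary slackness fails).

Gradient of f: grad f(x) = Q x + c = (2, -3)
Constraint values g_i(x) = a_i^T x - b_i:
  g_1((-1, 0)) = 0
Stationarity residual: grad f(x) + sum_i lambda_i a_i = (2, -3)
  -> stationarity FAILS
Primal feasibility (all g_i <= 0): OK
Dual feasibility (all lambda_i >= 0): OK
Complementary slackness (lambda_i * g_i(x) = 0 for all i): OK

Verdict: the first failing condition is stationarity -> stat.

stat
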